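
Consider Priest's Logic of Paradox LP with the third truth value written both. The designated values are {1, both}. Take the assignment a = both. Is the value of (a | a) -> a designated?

a | a = both | both = both
(a | a) -> a = both -> both = both  [~both | both]
both ∈ {1, both}.

Yes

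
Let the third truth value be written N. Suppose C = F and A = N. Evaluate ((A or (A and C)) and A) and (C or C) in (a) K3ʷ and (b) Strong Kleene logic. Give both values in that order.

N; F

In K3ʷ: A and C = N and F = N
A or (A and C) = N or N = N
(A or (A and C)) and A = N and N = N
C or C = F or F = F
((A or (A and C)) and A) and (C or C) = N and F = N
In Strong Kleene logic: A and C = N and F = F
A or (A and C) = N or F = N
(A or (A and C)) and A = N and N = N
C or C = F or F = F
((A or (A and C)) and A) and (C or C) = N and F = F
They differ because K3ʷ and Strong Kleene logic treat N differently under the binary connectives.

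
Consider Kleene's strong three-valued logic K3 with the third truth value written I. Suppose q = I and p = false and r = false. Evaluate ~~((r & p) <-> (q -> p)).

I

r & p = false & false = false
q -> p = I -> false = I
(r & p) <-> (q -> p) = false <-> I = I
~((r & p) <-> (q -> p)) = ~I = I
~~((r & p) <-> (q -> p)) = ~I = I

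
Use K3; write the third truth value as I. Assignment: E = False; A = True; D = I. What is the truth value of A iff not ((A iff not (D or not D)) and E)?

True

not D = not I = I
D or not D = I or I = I
not (D or not D) = not I = I
A iff not (D or not D) = True iff I = I
(A iff not (D or not D)) and E = I and False = False
not ((A iff not (D or not D)) and E) = not False = True
A iff not ((A iff not (D or not D)) and E) = True iff True = True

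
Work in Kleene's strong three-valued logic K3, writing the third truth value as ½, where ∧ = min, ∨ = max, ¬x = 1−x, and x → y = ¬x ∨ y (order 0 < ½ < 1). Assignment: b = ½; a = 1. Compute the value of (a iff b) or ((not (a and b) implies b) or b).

a iff b = 1 iff ½ = ½
a and b = 1 and ½ = ½
not (a and b) = not ½ = ½
not (a and b) implies b = ½ implies ½ = ½  [not ½ or ½]
(not (a and b) implies b) or b = ½ or ½ = ½
(a iff b) or ((not (a and b) implies b) or b) = ½ or ½ = ½

½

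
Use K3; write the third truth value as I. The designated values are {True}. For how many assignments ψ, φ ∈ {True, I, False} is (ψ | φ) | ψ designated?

5

Of the 9 assignments, 5 give a value in {True}.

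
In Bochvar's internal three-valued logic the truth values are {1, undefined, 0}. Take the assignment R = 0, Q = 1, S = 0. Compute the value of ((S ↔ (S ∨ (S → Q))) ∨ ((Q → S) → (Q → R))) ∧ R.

0

S → Q = 0 → 1 = 1
S ∨ (S → Q) = 0 ∨ 1 = 1
S ↔ (S ∨ (S → Q)) = 0 ↔ 1 = 0
Q → S = 1 → 0 = 0
Q → R = 1 → 0 = 0
(Q → S) → (Q → R) = 0 → 0 = 1
(S ↔ (S ∨ (S → Q))) ∨ ((Q → S) → (Q → R)) = 0 ∨ 1 = 1
((S ↔ (S ∨ (S → Q))) ∨ ((Q → S) → (Q → R))) ∧ R = 1 ∧ 0 = 0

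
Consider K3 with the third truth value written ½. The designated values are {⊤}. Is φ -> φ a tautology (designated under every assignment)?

No

Countermodel: φ=½ gives ½, which is not designated.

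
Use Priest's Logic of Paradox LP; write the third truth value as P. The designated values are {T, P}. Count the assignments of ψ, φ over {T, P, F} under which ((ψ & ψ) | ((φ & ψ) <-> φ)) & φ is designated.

Of the 9 assignments, 5 give a value in {T, P}.

5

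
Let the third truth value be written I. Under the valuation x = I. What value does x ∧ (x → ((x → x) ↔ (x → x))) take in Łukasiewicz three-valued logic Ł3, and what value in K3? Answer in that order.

I; I

In Łukasiewicz three-valued logic Ł3: x → x = I → I = 1  [min(1, 1−½+½)]
x → x = I → I = 1
(x → x) ↔ (x → x) = 1 ↔ 1 = 1
x → ((x → x) ↔ (x → x)) = I → 1 = 1
x ∧ (x → ((x → x) ↔ (x → x))) = I ∧ 1 = I
In K3: x → x = I → I = I  [¬I ∨ I]
x → x = I → I = I
(x → x) ↔ (x → x) = I ↔ I = I
x → ((x → x) ↔ (x → x)) = I → I = I
x ∧ (x → ((x → x) ↔ (x → x))) = I ∧ I = I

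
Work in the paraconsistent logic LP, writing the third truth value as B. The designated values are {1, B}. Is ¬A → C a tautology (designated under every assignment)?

No

Countermodel: A=0, C=0 gives 0, which is not designated.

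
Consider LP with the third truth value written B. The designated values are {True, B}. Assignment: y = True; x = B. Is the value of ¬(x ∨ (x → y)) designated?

No

x → y = B → True = True  [¬B ∨ True]
x ∨ (x → y) = B ∨ True = True
¬(x ∨ (x → y)) = ¬True = False
False ∉ {True, B}.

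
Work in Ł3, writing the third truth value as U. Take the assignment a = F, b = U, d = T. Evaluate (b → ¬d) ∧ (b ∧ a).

F

¬d = ¬T = F
b → ¬d = U → F = U  [min(1, 1−½+0)]
b ∧ a = U ∧ F = F
(b → ¬d) ∧ (b ∧ a) = U ∧ F = F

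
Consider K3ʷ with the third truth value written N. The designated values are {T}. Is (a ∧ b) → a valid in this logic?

Countermodel: a=T, b=N gives N, which is not designated.

No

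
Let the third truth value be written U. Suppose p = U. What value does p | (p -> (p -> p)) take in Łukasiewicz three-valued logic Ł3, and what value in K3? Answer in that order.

⊤; U

In Łukasiewicz three-valued logic Ł3: p -> p = U -> U = ⊤
p -> (p -> p) = U -> ⊤ = ⊤
p | (p -> (p -> p)) = U | ⊤ = ⊤
In K3: p -> p = U -> U = U  [~U | U]
p -> (p -> p) = U -> U = U
p | (p -> (p -> p)) = U | U = U
They differ because Łukasiewicz three-valued logic Ł3 and K3 treat U differently under implication.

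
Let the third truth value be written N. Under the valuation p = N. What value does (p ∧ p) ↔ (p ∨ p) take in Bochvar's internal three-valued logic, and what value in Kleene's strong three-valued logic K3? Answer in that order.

In Bochvar's internal three-valued logic: p ∧ p = N ∧ N = N
p ∨ p = N ∨ N = N
(p ∧ p) ↔ (p ∨ p) = N ↔ N = N
In Kleene's strong three-valued logic K3: p ∧ p = N ∧ N = N
p ∨ p = N ∨ N = N
(p ∧ p) ↔ (p ∨ p) = N ↔ N = N

N; N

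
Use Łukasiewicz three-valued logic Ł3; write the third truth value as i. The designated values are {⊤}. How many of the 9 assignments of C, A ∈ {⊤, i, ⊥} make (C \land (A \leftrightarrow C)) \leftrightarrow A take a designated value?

5

Of the 9 assignments, 5 give a value in {⊤}.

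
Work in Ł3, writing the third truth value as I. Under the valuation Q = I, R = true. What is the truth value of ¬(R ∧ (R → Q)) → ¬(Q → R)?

R → Q = true → I = I  [min(1, 1−1+½)]
R ∧ (R → Q) = true ∧ I = I
¬(R ∧ (R → Q)) = ¬I = I
Q → R = I → true = true
¬(Q → R) = ¬true = false
¬(R ∧ (R → Q)) → ¬(Q → R) = I → false = I

I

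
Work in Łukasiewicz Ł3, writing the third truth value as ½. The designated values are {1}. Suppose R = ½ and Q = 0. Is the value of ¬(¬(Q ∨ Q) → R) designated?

No

Q ∨ Q = 0 ∨ 0 = 0
¬(Q ∨ Q) = ¬0 = 1
¬(Q ∨ Q) → R = 1 → ½ = ½
¬(¬(Q ∨ Q) → R) = ¬½ = ½
½ ∉ {1}.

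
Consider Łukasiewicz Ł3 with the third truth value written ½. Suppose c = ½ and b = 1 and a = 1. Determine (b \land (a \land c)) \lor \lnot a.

a \land c = 1 \land ½ = ½
b \land (a \land c) = 1 \land ½ = ½
\lnot a = \lnot 1 = 0
(b \land (a \land c)) \lor \lnot a = ½ \lor 0 = ½

½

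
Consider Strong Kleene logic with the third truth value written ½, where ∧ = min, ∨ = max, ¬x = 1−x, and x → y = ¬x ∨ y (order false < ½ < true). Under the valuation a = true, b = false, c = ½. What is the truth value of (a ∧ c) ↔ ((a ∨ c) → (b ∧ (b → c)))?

a ∧ c = true ∧ ½ = ½
a ∨ c = true ∨ ½ = true
b → c = false → ½ = true  [¬false ∨ ½]
b ∧ (b → c) = false ∧ true = false
(a ∨ c) → (b ∧ (b → c)) = true → false = false
(a ∧ c) ↔ ((a ∨ c) → (b ∧ (b → c))) = ½ ↔ false = ½

½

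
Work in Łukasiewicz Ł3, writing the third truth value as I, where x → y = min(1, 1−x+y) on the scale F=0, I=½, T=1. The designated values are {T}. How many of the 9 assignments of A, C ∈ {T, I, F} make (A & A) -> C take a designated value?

Of the 9 assignments, 6 give a value in {T}.

6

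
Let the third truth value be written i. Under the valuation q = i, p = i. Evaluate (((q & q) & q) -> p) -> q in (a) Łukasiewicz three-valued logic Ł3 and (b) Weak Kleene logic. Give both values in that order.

i; i

In Łukasiewicz three-valued logic Ł3: q & q = i & i = i
(q & q) & q = i & i = i
((q & q) & q) -> p = i -> i = true
(((q & q) & q) -> p) -> q = true -> i = i
In Weak Kleene logic: q & q = i & i = i
(q & q) & q = i & i = i
((q & q) & q) -> p = i -> i = i  [any arg is the third value ⇒ result is the third value]
(((q & q) & q) -> p) -> q = i -> i = i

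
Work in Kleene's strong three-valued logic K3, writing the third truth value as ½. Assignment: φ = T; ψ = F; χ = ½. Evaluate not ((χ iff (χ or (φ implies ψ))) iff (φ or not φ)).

½

φ implies ψ = T implies F = F
χ or (φ implies ψ) = ½ or F = ½
χ iff (χ or (φ implies ψ)) = ½ iff ½ = ½
not φ = not T = F
φ or not φ = T or F = T
(χ iff (χ or (φ implies ψ))) iff (φ or not φ) = ½ iff T = ½
not ((χ iff (χ or (φ implies ψ))) iff (φ or not φ)) = not ½ = ½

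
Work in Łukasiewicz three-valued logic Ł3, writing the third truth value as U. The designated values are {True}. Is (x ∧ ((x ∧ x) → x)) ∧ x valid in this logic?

No

Countermodel: x=U gives U, which is not designated.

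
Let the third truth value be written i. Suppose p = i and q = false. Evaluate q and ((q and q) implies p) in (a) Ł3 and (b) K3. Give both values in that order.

In Ł3: q and q = false and false = false
(q and q) implies p = false implies i = true
q and ((q and q) implies p) = false and true = false
In K3: q and q = false and false = false
(q and q) implies p = false implies i = true  [not false or i]
q and ((q and q) implies p) = false and true = false

false; false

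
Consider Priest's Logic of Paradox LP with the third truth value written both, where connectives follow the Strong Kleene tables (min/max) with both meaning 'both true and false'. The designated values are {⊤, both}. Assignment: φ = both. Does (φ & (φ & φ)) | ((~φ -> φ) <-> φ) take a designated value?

Yes

φ & φ = both & both = both
φ & (φ & φ) = both & both = both
~φ = ~both = both
~φ -> φ = both -> both = both  [~both | both]
(~φ -> φ) <-> φ = both <-> both = both
(φ & (φ & φ)) | ((~φ -> φ) <-> φ) = both | both = both
both ∈ {⊤, both}.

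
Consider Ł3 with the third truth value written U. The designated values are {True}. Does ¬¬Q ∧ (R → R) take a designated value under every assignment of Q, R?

Countermodel: Q=U, R=True gives U, which is not designated.

No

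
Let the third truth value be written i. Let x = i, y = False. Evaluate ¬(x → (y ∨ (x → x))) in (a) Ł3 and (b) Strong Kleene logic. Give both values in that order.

In Ł3: x → x = i → i = True
y ∨ (x → x) = False ∨ True = True
x → (y ∨ (x → x)) = i → True = True
¬(x → (y ∨ (x → x))) = ¬True = False
In Strong Kleene logic: x → x = i → i = i  [¬i ∨ i]
y ∨ (x → x) = False ∨ i = i
x → (y ∨ (x → x)) = i → i = i
¬(x → (y ∨ (x → x))) = ¬i = i
They differ because Ł3 and Strong Kleene logic treat i differently under implication.

False; i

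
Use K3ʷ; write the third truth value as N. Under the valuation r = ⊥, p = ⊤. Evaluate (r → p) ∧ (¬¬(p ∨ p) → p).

⊤

r → p = ⊥ → ⊤ = ⊤
p ∨ p = ⊤ ∨ ⊤ = ⊤
¬(p ∨ p) = ¬⊤ = ⊥
¬¬(p ∨ p) = ¬⊥ = ⊤
¬¬(p ∨ p) → p = ⊤ → ⊤ = ⊤
(r → p) ∧ (¬¬(p ∨ p) → p) = ⊤ ∧ ⊤ = ⊤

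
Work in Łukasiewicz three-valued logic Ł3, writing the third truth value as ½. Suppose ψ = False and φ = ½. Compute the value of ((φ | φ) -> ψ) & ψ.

False

φ | φ = ½ | ½ = ½
(φ | φ) -> ψ = ½ -> False = ½  [min(1, 1−½+0)]
((φ | φ) -> ψ) & ψ = ½ & False = False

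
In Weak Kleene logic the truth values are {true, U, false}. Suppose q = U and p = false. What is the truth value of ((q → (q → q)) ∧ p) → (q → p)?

q → q = U → U = U  [any arg is the third value ⇒ result is the third value]
q → (q → q) = U → U = U
(q → (q → q)) ∧ p = U ∧ false = U
q → p = U → false = U
((q → (q → q)) ∧ p) → (q → p) = U → U = U

U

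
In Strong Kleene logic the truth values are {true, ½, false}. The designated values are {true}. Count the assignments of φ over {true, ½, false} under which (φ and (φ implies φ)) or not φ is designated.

2

φ=true: true ✓
φ=½: ½ ·
φ=false: true ✓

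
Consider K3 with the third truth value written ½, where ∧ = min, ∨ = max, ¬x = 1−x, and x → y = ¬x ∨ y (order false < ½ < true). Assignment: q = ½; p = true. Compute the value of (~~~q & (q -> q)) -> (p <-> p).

true

~q = ~½ = ½
~~q = ~½ = ½
~~~q = ~½ = ½
q -> q = ½ -> ½ = ½  [~½ | ½]
~~~q & (q -> q) = ½ & ½ = ½
p <-> p = true <-> true = true
(~~~q & (q -> q)) -> (p <-> p) = ½ -> true = true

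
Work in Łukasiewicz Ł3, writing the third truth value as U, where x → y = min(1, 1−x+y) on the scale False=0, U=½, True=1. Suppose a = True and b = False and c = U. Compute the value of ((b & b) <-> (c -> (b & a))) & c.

U

b & b = False & False = False
b & a = False & True = False
c -> (b & a) = U -> False = U
(b & b) <-> (c -> (b & a)) = False <-> U = U
((b & b) <-> (c -> (b & a))) & c = U & U = U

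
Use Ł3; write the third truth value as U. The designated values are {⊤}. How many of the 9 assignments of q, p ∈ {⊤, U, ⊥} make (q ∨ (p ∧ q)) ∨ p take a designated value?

Of the 9 assignments, 5 give a value in {⊤}.

5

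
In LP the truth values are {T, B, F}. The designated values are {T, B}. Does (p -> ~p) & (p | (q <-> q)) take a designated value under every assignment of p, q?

Countermodel: p=T, q=T gives F, which is not designated.

No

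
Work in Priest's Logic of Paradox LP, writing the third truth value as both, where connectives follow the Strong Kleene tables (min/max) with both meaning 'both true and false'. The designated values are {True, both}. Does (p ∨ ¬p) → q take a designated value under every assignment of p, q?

Countermodel: p=True, q=False gives False, which is not designated.

No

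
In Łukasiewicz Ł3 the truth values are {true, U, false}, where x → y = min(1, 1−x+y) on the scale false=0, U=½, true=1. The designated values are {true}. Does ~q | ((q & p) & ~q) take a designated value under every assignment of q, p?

Countermodel: q=true, p=true gives false, which is not designated.

No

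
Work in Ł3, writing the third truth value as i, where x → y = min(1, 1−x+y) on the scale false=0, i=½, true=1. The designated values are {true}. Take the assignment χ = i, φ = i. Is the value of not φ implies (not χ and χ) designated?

Yes

not φ = not i = i
not χ = not i = i
not χ and χ = i and i = i
not φ implies (not χ and χ) = i implies i = true  [min(1, 1−½+½)]
true ∈ {true}.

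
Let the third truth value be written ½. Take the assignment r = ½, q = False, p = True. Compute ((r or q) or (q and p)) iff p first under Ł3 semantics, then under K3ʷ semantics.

In Ł3: r or q = ½ or False = ½
q and p = False and True = False
(r or q) or (q and p) = ½ or False = ½
((r or q) or (q and p)) iff p = ½ iff True = ½  [1 − |½−1|]
In K3ʷ: r or q = ½ or False = ½
q and p = False and True = False
(r or q) or (q and p) = ½ or False = ½
((r or q) or (q and p)) iff p = ½ iff True = ½

½; ½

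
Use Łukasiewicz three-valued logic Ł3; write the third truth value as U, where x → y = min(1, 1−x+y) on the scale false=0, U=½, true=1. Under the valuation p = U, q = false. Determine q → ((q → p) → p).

true

q → p = false → U = true
(q → p) → p = true → U = U
q → ((q → p) → p) = false → U = true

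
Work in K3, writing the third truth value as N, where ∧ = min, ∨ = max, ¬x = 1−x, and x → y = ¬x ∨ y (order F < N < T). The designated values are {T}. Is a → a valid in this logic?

Countermodel: a=N gives N, which is not designated.

No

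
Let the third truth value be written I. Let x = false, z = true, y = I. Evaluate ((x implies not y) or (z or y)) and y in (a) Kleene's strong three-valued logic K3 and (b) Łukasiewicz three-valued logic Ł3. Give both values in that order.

I; I

In Kleene's strong three-valued logic K3: not y = not I = I
x implies not y = false implies I = true  [not false or I]
z or y = true or I = true
(x implies not y) or (z or y) = true or true = true
((x implies not y) or (z or y)) and y = true and I = I
In Łukasiewicz three-valued logic Ł3: not y = not I = I
x implies not y = false implies I = true  [min(1, 1−0+½)]
z or y = true or I = true
(x implies not y) or (z or y) = true or true = true
((x implies not y) or (z or y)) and y = true and I = I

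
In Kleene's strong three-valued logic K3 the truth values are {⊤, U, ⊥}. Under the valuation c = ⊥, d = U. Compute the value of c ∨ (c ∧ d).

c ∧ d = ⊥ ∧ U = ⊥
c ∨ (c ∧ d) = ⊥ ∨ ⊥ = ⊥

⊥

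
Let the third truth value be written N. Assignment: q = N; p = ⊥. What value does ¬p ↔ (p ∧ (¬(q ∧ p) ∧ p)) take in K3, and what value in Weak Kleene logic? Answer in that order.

In K3: ¬p = ¬⊥ = ⊤
q ∧ p = N ∧ ⊥ = ⊥
¬(q ∧ p) = ¬⊥ = ⊤
¬(q ∧ p) ∧ p = ⊤ ∧ ⊥ = ⊥
p ∧ (¬(q ∧ p) ∧ p) = ⊥ ∧ ⊥ = ⊥
¬p ↔ (p ∧ (¬(q ∧ p) ∧ p)) = ⊤ ↔ ⊥ = ⊥
In Weak Kleene logic: ¬p = ¬⊥ = ⊤
q ∧ p = N ∧ ⊥ = N
¬(q ∧ p) = ¬N = N
¬(q ∧ p) ∧ p = N ∧ ⊥ = N
p ∧ (¬(q ∧ p) ∧ p) = ⊥ ∧ N = N
¬p ↔ (p ∧ (¬(q ∧ p) ∧ p)) = ⊤ ↔ N = N
They differ because K3 and Weak Kleene logic treat N differently under the binary connectives.

⊥; N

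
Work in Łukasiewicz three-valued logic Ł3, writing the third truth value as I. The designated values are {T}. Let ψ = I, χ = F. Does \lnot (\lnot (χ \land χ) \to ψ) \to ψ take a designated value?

χ \land χ = F \land F = F
\lnot (χ \land χ) = \lnot F = T
\lnot (χ \land χ) \to ψ = T \to I = I  [min(1, 1−1+½)]
\lnot (\lnot (χ \land χ) \to ψ) = \lnot I = I
\lnot (\lnot (χ \land χ) \to ψ) \to ψ = I \to I = T
T ∈ {T}.

Yes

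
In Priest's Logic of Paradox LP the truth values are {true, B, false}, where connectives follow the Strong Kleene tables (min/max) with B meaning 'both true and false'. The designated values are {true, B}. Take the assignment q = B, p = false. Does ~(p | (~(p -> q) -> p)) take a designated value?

p -> q = false -> B = true
~(p -> q) = ~true = false
~(p -> q) -> p = false -> false = true
p | (~(p -> q) -> p) = false | true = true
~(p | (~(p -> q) -> p)) = ~true = false
false ∉ {true, B}.

No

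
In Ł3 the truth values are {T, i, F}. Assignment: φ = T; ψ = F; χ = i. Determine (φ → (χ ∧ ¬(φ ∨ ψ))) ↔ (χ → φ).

F

φ ∨ ψ = T ∨ F = T
¬(φ ∨ ψ) = ¬T = F
χ ∧ ¬(φ ∨ ψ) = i ∧ F = F
φ → (χ ∧ ¬(φ ∨ ψ)) = T → F = F
χ → φ = i → T = T  [min(1, 1−½+1)]
(φ → (χ ∧ ¬(φ ∨ ψ))) ↔ (χ → φ) = F ↔ T = F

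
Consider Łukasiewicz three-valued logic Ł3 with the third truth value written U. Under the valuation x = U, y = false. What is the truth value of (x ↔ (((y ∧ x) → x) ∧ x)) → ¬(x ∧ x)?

y ∧ x = false ∧ U = false
(y ∧ x) → x = false → U = true  [min(1, 1−0+½)]
((y ∧ x) → x) ∧ x = true ∧ U = U
x ↔ (((y ∧ x) → x) ∧ x) = U ↔ U = true
x ∧ x = U ∧ U = U
¬(x ∧ x) = ¬U = U
(x ↔ (((y ∧ x) → x) ∧ x)) → ¬(x ∧ x) = true → U = U

U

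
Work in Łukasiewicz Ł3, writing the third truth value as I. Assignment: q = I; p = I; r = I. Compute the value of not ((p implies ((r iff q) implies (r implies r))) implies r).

r iff q = I iff I = 1  [1 − |½−½|]
r implies r = I implies I = 1
(r iff q) implies (r implies r) = 1 implies 1 = 1
p implies ((r iff q) implies (r implies r)) = I implies 1 = 1
(p implies ((r iff q) implies (r implies r))) implies r = 1 implies I = I
not ((p implies ((r iff q) implies (r implies r))) implies r) = not I = I

I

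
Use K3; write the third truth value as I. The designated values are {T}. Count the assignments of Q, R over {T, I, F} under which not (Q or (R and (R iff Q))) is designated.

2

Designated under: (Q=F, R=T); (Q=F, R=F).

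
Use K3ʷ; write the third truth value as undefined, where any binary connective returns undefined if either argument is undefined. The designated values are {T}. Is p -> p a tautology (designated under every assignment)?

Countermodel: p=undefined gives undefined, which is not designated.

No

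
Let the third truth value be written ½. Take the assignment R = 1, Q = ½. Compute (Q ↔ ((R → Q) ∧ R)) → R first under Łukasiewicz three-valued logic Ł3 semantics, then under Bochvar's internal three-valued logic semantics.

1; ½

In Łukasiewicz three-valued logic Ł3: R → Q = 1 → ½ = ½  [min(1, 1−1+½)]
(R → Q) ∧ R = ½ ∧ 1 = ½
Q ↔ ((R → Q) ∧ R) = ½ ↔ ½ = 1
(Q ↔ ((R → Q) ∧ R)) → R = 1 → 1 = 1
In Bochvar's internal three-valued logic: R → Q = 1 → ½ = ½  [any arg is the third value ⇒ result is the third value]
(R → Q) ∧ R = ½ ∧ 1 = ½
Q ↔ ((R → Q) ∧ R) = ½ ↔ ½ = ½
(Q ↔ ((R → Q) ∧ R)) → R = ½ → 1 = ½
They differ because Łukasiewicz three-valued logic Ł3 and Bochvar's internal three-valued logic treat ½ differently under the binary connectives.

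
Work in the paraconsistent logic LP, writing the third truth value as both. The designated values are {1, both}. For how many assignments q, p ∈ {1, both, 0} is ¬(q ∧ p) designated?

8

Of the 9 assignments, 8 give a value in {1, both}.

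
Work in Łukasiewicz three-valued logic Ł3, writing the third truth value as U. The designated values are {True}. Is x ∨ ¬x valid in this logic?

Countermodel: x=U gives U, which is not designated.

No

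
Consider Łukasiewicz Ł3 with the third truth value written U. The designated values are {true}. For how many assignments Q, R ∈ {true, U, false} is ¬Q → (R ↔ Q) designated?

Of the 9 assignments, 7 give a value in {true}.

7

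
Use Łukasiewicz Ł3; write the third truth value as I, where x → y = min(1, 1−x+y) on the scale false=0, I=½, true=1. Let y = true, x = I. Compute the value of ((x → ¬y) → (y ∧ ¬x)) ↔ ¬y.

false

¬y = ¬true = false
x → ¬y = I → false = I
¬x = ¬I = I
y ∧ ¬x = true ∧ I = I
(x → ¬y) → (y ∧ ¬x) = I → I = true
¬y = ¬true = false
((x → ¬y) → (y ∧ ¬x)) ↔ ¬y = true ↔ false = false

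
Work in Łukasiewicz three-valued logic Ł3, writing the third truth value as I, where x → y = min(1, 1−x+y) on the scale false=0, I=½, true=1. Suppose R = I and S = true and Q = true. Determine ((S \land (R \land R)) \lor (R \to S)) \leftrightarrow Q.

R \land R = I \land I = I
S \land (R \land R) = true \land I = I
R \to S = I \to true = true  [min(1, 1−½+1)]
(S \land (R \land R)) \lor (R \to S) = I \lor true = true
((S \land (R \land R)) \lor (R \to S)) \leftrightarrow Q = true \leftrightarrow true = true

true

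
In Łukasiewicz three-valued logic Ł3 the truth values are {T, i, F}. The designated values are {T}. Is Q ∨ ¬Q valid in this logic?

No

Countermodel: Q=i gives i, which is not designated.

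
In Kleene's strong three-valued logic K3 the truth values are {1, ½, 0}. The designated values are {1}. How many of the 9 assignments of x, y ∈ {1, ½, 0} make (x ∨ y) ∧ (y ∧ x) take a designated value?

Designated under: (x=1, y=1).

1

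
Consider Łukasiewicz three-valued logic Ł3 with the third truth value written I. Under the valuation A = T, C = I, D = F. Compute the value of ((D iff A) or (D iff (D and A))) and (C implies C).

T

D iff A = F iff T = F
D and A = F and T = F
D iff (D and A) = F iff F = T
(D iff A) or (D iff (D and A)) = F or T = T
C implies C = I implies I = T  [min(1, 1−½+½)]
((D iff A) or (D iff (D and A))) and (C implies C) = T and T = T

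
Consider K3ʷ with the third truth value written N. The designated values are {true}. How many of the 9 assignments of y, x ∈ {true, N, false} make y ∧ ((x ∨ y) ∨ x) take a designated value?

2

Designated under: (y=true, x=true); (y=true, x=false).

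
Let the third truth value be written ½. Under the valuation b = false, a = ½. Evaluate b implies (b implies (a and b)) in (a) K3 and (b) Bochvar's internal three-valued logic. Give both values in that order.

In K3: a and b = ½ and false = false
b implies (a and b) = false implies false = true
b implies (b implies (a and b)) = false implies true = true
In Bochvar's internal three-valued logic: a and b = ½ and false = ½
b implies (a and b) = false implies ½ = ½  [any arg is the third value ⇒ result is the third value]
b implies (b implies (a and b)) = false implies ½ = ½
They differ because K3 and Bochvar's internal three-valued logic treat ½ differently under the binary connectives.

true; ½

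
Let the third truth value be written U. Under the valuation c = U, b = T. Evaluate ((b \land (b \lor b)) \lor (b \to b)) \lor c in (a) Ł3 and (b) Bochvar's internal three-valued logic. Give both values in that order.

In Ł3: b \lor b = T \lor T = T
b \land (b \lor b) = T \land T = T
b \to b = T \to T = T
(b \land (b \lor b)) \lor (b \to b) = T \lor T = T
((b \land (b \lor b)) \lor (b \to b)) \lor c = T \lor U = T
In Bochvar's internal three-valued logic: b \lor b = T \lor T = T
b \land (b \lor b) = T \land T = T
b \to b = T \to T = T
(b \land (b \lor b)) \lor (b \to b) = T \lor T = T
((b \land (b \lor b)) \lor (b \to b)) \lor c = T \lor U = U
They differ because Ł3 and Bochvar's internal three-valued logic treat U differently under the binary connectives.

T; U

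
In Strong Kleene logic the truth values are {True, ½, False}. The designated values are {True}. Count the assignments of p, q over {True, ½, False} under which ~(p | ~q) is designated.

1

Designated under: (p=False, q=True).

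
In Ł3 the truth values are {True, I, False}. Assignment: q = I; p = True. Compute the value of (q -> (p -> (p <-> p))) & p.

True

p <-> p = True <-> True = True
p -> (p <-> p) = True -> True = True
q -> (p -> (p <-> p)) = I -> True = True  [min(1, 1−½+1)]
(q -> (p -> (p <-> p))) & p = True & True = True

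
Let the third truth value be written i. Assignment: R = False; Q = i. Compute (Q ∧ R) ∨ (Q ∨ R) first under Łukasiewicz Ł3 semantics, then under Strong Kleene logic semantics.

In Łukasiewicz Ł3: Q ∧ R = i ∧ False = False
Q ∨ R = i ∨ False = i
(Q ∧ R) ∨ (Q ∨ R) = False ∨ i = i
In Strong Kleene logic: Q ∧ R = i ∧ False = False
Q ∨ R = i ∨ False = i
(Q ∧ R) ∨ (Q ∨ R) = False ∨ i = i

i; i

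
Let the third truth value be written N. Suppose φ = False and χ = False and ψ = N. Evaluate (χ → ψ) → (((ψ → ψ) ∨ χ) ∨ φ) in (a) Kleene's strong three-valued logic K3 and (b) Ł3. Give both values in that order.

N; True

In Kleene's strong three-valued logic K3: χ → ψ = False → N = True  [¬False ∨ N]
ψ → ψ = N → N = N
(ψ → ψ) ∨ χ = N ∨ False = N
((ψ → ψ) ∨ χ) ∨ φ = N ∨ False = N
(χ → ψ) → (((ψ → ψ) ∨ χ) ∨ φ) = True → N = N
In Ł3: χ → ψ = False → N = True  [min(1, 1−0+½)]
ψ → ψ = N → N = True
(ψ → ψ) ∨ χ = True ∨ False = True
((ψ → ψ) ∨ χ) ∨ φ = True ∨ False = True
(χ → ψ) → (((ψ → ψ) ∨ χ) ∨ φ) = True → True = True
They differ because Kleene's strong three-valued logic K3 and Ł3 treat N differently under implication.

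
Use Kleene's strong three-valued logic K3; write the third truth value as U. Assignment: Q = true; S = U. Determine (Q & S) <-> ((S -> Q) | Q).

Q & S = true & U = U
S -> Q = U -> true = true  [~U | true]
(S -> Q) | Q = true | true = true
(Q & S) <-> ((S -> Q) | Q) = U <-> true = U

U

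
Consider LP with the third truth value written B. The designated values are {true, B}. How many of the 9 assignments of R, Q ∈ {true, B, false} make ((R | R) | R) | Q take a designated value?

Of the 9 assignments, 8 give a value in {true, B}.

8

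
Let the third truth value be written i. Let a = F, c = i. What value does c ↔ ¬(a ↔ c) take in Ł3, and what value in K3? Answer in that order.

In Ł3: a ↔ c = F ↔ i = i  [1 − |0−½|]
¬(a ↔ c) = ¬i = i
c ↔ ¬(a ↔ c) = i ↔ i = T
In K3: a ↔ c = F ↔ i = i
¬(a ↔ c) = ¬i = i
c ↔ ¬(a ↔ c) = i ↔ i = i
They differ because Ł3 and K3 treat i differently under implication.

T; i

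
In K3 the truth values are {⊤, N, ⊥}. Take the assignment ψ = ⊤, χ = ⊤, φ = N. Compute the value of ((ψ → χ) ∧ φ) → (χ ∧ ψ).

⊤

ψ → χ = ⊤ → ⊤ = ⊤
(ψ → χ) ∧ φ = ⊤ ∧ N = N
χ ∧ ψ = ⊤ ∧ ⊤ = ⊤
((ψ → χ) ∧ φ) → (χ ∧ ψ) = N → ⊤ = ⊤  [¬N ∨ ⊤]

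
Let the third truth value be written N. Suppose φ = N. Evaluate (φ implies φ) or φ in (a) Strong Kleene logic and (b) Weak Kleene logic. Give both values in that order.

N; N

In Strong Kleene logic: φ implies φ = N implies N = N  [not N or N]
(φ implies φ) or φ = N or N = N
In Weak Kleene logic: φ implies φ = N implies N = N
(φ implies φ) or φ = N or N = N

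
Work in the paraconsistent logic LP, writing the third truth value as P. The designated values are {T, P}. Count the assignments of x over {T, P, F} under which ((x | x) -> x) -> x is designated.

2

x=T: T ✓
x=P: P ✓
x=F: F ·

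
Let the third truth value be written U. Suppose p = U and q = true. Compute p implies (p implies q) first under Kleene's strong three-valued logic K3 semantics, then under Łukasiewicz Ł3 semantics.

In Kleene's strong three-valued logic K3: p implies q = U implies true = true  [not U or true]
p implies (p implies q) = U implies true = true
In Łukasiewicz Ł3: p implies q = U implies true = true
p implies (p implies q) = U implies true = true

true; true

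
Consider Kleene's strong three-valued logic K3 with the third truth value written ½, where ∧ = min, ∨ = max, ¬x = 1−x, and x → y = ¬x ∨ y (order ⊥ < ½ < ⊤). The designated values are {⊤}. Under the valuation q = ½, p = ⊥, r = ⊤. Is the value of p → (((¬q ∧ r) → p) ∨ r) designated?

¬q = ¬½ = ½
¬q ∧ r = ½ ∧ ⊤ = ½
(¬q ∧ r) → p = ½ → ⊥ = ½
((¬q ∧ r) → p) ∨ r = ½ ∨ ⊤ = ⊤
p → (((¬q ∧ r) → p) ∨ r) = ⊥ → ⊤ = ⊤
⊤ ∈ {⊤}.

Yes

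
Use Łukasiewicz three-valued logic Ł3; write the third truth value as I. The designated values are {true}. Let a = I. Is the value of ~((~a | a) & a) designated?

No

~a = ~I = I
~a | a = I | I = I
(~a | a) & a = I & I = I
~((~a | a) & a) = ~I = I
I ∉ {true}.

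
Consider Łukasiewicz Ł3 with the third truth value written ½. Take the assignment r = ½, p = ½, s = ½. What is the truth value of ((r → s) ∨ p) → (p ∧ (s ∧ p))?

½

r → s = ½ → ½ = T  [min(1, 1−½+½)]
(r → s) ∨ p = T ∨ ½ = T
s ∧ p = ½ ∧ ½ = ½
p ∧ (s ∧ p) = ½ ∧ ½ = ½
((r → s) ∨ p) → (p ∧ (s ∧ p)) = T → ½ = ½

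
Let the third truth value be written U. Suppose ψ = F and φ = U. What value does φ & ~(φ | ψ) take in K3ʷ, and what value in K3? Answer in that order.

U; U

In K3ʷ: φ | ψ = U | F = U
~(φ | ψ) = ~U = U
φ & ~(φ | ψ) = U & U = U
In K3: φ | ψ = U | F = U
~(φ | ψ) = ~U = U
φ & ~(φ | ψ) = U & U = U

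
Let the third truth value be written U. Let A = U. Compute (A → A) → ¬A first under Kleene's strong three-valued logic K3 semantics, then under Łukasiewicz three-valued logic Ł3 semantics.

U; U

In Kleene's strong three-valued logic K3: A → A = U → U = U
¬A = ¬U = U
(A → A) → ¬A = U → U = U
In Łukasiewicz three-valued logic Ł3: A → A = U → U = 1  [min(1, 1−½+½)]
¬A = ¬U = U
(A → A) → ¬A = 1 → U = U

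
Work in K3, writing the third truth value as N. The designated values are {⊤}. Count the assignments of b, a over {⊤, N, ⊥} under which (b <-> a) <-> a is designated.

Designated under: (b=⊤, a=⊤); (b=⊤, a=⊥).

2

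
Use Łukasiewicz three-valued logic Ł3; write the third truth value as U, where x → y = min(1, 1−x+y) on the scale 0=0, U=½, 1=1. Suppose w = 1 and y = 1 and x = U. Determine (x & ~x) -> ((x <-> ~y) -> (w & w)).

1

~x = ~U = U
x & ~x = U & U = U
~y = ~1 = 0
x <-> ~y = U <-> 0 = U  [1 − |½−0|]
w & w = 1 & 1 = 1
(x <-> ~y) -> (w & w) = U -> 1 = 1
(x & ~x) -> ((x <-> ~y) -> (w & w)) = U -> 1 = 1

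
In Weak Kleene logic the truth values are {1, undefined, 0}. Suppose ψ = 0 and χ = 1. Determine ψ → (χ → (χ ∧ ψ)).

χ ∧ ψ = 1 ∧ 0 = 0
χ → (χ ∧ ψ) = 1 → 0 = 0
ψ → (χ → (χ ∧ ψ)) = 0 → 0 = 1

1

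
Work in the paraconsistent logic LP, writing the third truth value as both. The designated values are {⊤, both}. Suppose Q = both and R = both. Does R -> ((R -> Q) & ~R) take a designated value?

Yes

R -> Q = both -> both = both  [~both | both]
~R = ~both = both
(R -> Q) & ~R = both & both = both
R -> ((R -> Q) & ~R) = both -> both = both
both ∈ {⊤, both}.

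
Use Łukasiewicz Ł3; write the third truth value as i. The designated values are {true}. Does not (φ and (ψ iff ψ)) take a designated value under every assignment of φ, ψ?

Countermodel: φ=true, ψ=true gives false, which is not designated.

No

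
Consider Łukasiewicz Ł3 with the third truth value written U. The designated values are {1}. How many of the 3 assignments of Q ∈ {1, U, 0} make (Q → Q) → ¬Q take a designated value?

Q=1: 0 ·
Q=U: U ·
Q=0: 1 ✓

1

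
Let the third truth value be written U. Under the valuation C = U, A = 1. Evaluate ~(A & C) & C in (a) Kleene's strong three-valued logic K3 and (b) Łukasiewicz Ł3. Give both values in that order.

U; U

In Kleene's strong three-valued logic K3: A & C = 1 & U = U
~(A & C) = ~U = U
~(A & C) & C = U & U = U
In Łukasiewicz Ł3: A & C = 1 & U = U
~(A & C) = ~U = U
~(A & C) & C = U & U = U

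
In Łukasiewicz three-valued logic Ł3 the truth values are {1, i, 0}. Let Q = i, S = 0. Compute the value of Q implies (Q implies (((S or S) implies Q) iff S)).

1

S or S = 0 or 0 = 0
(S or S) implies Q = 0 implies i = 1
((S or S) implies Q) iff S = 1 iff 0 = 0
Q implies (((S or S) implies Q) iff S) = i implies 0 = i
Q implies (Q implies (((S or S) implies Q) iff S)) = i implies i = 1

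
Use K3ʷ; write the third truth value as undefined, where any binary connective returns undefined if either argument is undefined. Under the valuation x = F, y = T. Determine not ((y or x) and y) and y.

y or x = T or F = T
(y or x) and y = T and T = T
not ((y or x) and y) = not T = F
not ((y or x) and y) and y = F and T = F

F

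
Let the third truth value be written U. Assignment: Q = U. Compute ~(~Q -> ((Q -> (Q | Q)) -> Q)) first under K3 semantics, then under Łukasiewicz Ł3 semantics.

In K3: ~Q = ~U = U
Q | Q = U | U = U
Q -> (Q | Q) = U -> U = U  [~U | U]
(Q -> (Q | Q)) -> Q = U -> U = U
~Q -> ((Q -> (Q | Q)) -> Q) = U -> U = U
~(~Q -> ((Q -> (Q | Q)) -> Q)) = ~U = U
In Łukasiewicz Ł3: ~Q = ~U = U
Q | Q = U | U = U
Q -> (Q | Q) = U -> U = True  [min(1, 1−½+½)]
(Q -> (Q | Q)) -> Q = True -> U = U
~Q -> ((Q -> (Q | Q)) -> Q) = U -> U = True
~(~Q -> ((Q -> (Q | Q)) -> Q)) = ~True = False
They differ because K3 and Łukasiewicz Ł3 treat U differently under implication.

U; False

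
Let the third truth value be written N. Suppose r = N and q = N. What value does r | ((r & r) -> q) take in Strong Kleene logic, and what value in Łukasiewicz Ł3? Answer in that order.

N; 1

In Strong Kleene logic: r & r = N & N = N
(r & r) -> q = N -> N = N  [~N | N]
r | ((r & r) -> q) = N | N = N
In Łukasiewicz Ł3: r & r = N & N = N
(r & r) -> q = N -> N = 1  [min(1, 1−½+½)]
r | ((r & r) -> q) = N | 1 = 1
They differ because Strong Kleene logic and Łukasiewicz Ł3 treat N differently under implication.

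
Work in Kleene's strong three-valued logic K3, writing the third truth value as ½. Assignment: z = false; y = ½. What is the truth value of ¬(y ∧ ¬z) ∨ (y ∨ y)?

½

¬z = ¬false = true
y ∧ ¬z = ½ ∧ true = ½
¬(y ∧ ¬z) = ¬½ = ½
y ∨ y = ½ ∨ ½ = ½
¬(y ∧ ¬z) ∨ (y ∨ y) = ½ ∨ ½ = ½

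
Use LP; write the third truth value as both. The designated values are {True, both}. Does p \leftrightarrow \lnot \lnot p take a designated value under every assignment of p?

Yes

Every assignment of p over {True, both, False} gives a value in {True, both}.
In particular, with p=both: p \leftrightarrow \lnot \lnot p = both.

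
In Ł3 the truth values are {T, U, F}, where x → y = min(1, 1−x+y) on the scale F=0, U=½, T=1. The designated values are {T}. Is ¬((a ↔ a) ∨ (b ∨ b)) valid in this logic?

Countermodel: a=T, b=T gives F, which is not designated.

No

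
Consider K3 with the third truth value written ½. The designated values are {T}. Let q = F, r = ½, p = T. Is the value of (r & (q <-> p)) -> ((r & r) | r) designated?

q <-> p = F <-> T = F
r & (q <-> p) = ½ & F = F
r & r = ½ & ½ = ½
(r & r) | r = ½ | ½ = ½
(r & (q <-> p)) -> ((r & r) | r) = F -> ½ = T  [~F | ½]
T ∈ {T}.

Yes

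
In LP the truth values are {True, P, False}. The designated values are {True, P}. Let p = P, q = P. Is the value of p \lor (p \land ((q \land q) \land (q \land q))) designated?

q \land q = P \land P = P
q \land q = P \land P = P
(q \land q) \land (q \land q) = P \land P = P
p \land ((q \land q) \land (q \land q)) = P \land P = P
p \lor (p \land ((q \land q) \land (q \land q))) = P \lor P = P
P ∈ {True, P}.

Yes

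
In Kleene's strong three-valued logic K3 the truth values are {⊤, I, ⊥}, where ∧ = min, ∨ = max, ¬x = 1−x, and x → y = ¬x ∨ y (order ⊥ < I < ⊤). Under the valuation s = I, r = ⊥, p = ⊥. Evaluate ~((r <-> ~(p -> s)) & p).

⊤

p -> s = ⊥ -> I = ⊤  [~⊥ | I]
~(p -> s) = ~⊤ = ⊥
r <-> ~(p -> s) = ⊥ <-> ⊥ = ⊤
(r <-> ~(p -> s)) & p = ⊤ & ⊥ = ⊥
~((r <-> ~(p -> s)) & p) = ~⊥ = ⊤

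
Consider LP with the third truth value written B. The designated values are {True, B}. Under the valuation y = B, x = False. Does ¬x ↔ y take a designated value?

Yes

¬x = ¬False = True
¬x ↔ y = True ↔ B = B
B ∈ {True, B}.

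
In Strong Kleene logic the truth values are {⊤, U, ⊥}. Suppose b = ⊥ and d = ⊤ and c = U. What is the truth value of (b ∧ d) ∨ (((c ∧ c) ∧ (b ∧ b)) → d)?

⊤

b ∧ d = ⊥ ∧ ⊤ = ⊥
c ∧ c = U ∧ U = U
b ∧ b = ⊥ ∧ ⊥ = ⊥
(c ∧ c) ∧ (b ∧ b) = U ∧ ⊥ = ⊥
((c ∧ c) ∧ (b ∧ b)) → d = ⊥ → ⊤ = ⊤
(b ∧ d) ∨ (((c ∧ c) ∧ (b ∧ b)) → d) = ⊥ ∨ ⊤ = ⊤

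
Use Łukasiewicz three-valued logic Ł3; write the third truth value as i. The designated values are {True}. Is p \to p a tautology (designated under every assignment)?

Yes

Every assignment of p over {True, i, False} gives a value in {True}.
In particular, with p=i: p \to p = True.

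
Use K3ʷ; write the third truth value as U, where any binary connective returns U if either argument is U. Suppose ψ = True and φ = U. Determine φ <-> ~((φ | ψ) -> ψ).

U

φ | ψ = U | True = U
(φ | ψ) -> ψ = U -> True = U  [any arg is the third value ⇒ result is the third value]
~((φ | ψ) -> ψ) = ~U = U
φ <-> ~((φ | ψ) -> ψ) = U <-> U = U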